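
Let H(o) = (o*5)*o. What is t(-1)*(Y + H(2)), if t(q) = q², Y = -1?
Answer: 19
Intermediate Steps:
H(o) = 5*o² (H(o) = (5*o)*o = 5*o²)
t(-1)*(Y + H(2)) = (-1)²*(-1 + 5*2²) = 1*(-1 + 5*4) = 1*(-1 + 20) = 1*19 = 19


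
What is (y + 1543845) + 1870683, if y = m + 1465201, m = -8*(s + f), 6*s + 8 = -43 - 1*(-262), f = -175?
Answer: 14642543/3 ≈ 4.8808e+6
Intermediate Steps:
s = 211/6 (s = -4/3 + (-43 - 1*(-262))/6 = -4/3 + (-43 + 262)/6 = -4/3 + (1/6)*219 = -4/3 + 73/2 = 211/6 ≈ 35.167)
m = 3356/3 (m = -8*(211/6 - 175) = -8*(-839/6) = 3356/3 ≈ 1118.7)
y = 4398959/3 (y = 3356/3 + 1465201 = 4398959/3 ≈ 1.4663e+6)
(y + 1543845) + 1870683 = (4398959/3 + 1543845) + 1870683 = 9030494/3 + 1870683 = 14642543/3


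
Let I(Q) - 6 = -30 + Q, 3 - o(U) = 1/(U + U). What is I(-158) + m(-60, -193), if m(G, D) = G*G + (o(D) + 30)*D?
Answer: -5903/2 ≈ -2951.5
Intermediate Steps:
o(U) = 3 - 1/(2*U) (o(U) = 3 - 1/(U + U) = 3 - 1/(2*U))
I(Q) = -24 + Q (I(Q) = 6 + (-30 + Q) = -24 + Q)
m(G, D) = G**2 + D*(33 - 1/(2*D)) (m(G, D) = G*G + ((3 - 1/(2*D)) + 30)*D = G**2 + (33 - 1/(2*D))*D = G**2 + D*(33 - 1/(2*D)))
I(-158) + m(-60, -193) = (-24 - 158) + (-1/2 + (-60)**2 + 33*(-193)) = -182 + (-1/2 + 3600 - 6369) = -182 - 5539/2 = -5903/2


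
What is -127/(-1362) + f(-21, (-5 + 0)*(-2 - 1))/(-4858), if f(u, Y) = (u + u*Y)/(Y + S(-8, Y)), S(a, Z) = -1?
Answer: 324827/3308298 ≈ 0.098186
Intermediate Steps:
f(u, Y) = (u + Y*u)/(-1 + Y) (f(u, Y) = (u + u*Y)/(Y - 1) = (u + Y*u)/(-1 + Y))
-127/(-1362) + f(-21, (-5 + 0)*(-2 - 1))/(-4858) = -127/(-1362) - 21*(1 + (-5 + 0)*(-2 - 1))/(-1 + (-5 + 0)*(-2 - 1))/(-4858) = -127*(-1/1362) - 21*(1 - 5*(-3))/(-1 - 5*(-3))*(-1/4858) = 127/1362 - 21*(1 + 15)/(-1 + 15)*(-1/4858) = 127/1362 - 21*16/14*(-1/4858) = 127/1362 - 21*1/14*16*(-1/4858) = 127/1362 - 24*(-1/4858) = 127/1362 + 12/2429 = 324827/3308298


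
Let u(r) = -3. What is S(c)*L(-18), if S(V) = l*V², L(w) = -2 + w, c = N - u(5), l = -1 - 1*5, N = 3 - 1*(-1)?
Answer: 5880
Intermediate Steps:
N = 4 (N = 3 + 1 = 4)
l = -6 (l = -1 - 5 = -6)
c = 7 (c = 4 - 1*(-3) = 4 + 3 = 7)
S(V) = -6*V²
S(c)*L(-18) = (-6*7²)*(-2 - 18) = -6*49*(-20) = -294*(-20) = 5880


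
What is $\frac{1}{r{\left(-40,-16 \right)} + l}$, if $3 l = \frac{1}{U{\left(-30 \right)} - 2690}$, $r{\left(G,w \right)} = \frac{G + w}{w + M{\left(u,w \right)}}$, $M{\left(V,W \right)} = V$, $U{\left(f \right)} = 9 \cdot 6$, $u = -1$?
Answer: $\frac{134436}{442831} \approx 0.30358$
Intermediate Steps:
$U{\left(f \right)} = 54$
$r{\left(G,w \right)} = \frac{G + w}{-1 + w}$ ($r{\left(G,w \right)} = \frac{G + w}{w - 1} = \frac{G + w}{-1 + w}$)
$l = - \frac{1}{7908}$ ($l = \frac{1}{3 \left(54 - 2690\right)} = \frac{1}{3 \left(-2636\right)} = \frac{1}{3} \left(- \frac{1}{2636}\right) = - \frac{1}{7908} \approx -0.00012645$)
$\frac{1}{r{\left(-40,-16 \right)} + l} = \frac{1}{\frac{-40 - 16}{-1 - 16} - \frac{1}{7908}} = \frac{1}{\frac{1}{-17} \left(-56\right) - \frac{1}{7908}} = \frac{1}{\left(- \frac{1}{17}\right) \left(-56\right) - \frac{1}{7908}} = \frac{1}{\frac{56}{17} - \frac{1}{7908}} = \frac{1}{\frac{442831}{134436}} = \frac{134436}{442831}$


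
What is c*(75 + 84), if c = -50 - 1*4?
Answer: -8586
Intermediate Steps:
c = -54 (c = -50 - 4 = -54)
c*(75 + 84) = -54*(75 + 84) = -54*159 = -8586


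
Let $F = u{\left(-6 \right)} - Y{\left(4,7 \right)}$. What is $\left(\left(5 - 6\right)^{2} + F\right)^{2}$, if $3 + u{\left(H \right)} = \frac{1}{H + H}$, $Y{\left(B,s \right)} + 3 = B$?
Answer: $\frac{1369}{144} \approx 9.5069$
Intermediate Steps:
$Y{\left(B,s \right)} = -3 + B$
$u{\left(H \right)} = -3 + \frac{1}{2 H}$ ($u{\left(H \right)} = -3 + \frac{1}{H + H} = -3 + \frac{1}{2 H}$)
$F = - \frac{49}{12}$ ($F = \left(-3 + \frac{1}{2 \left(-6\right)}\right) - \left(-3 + 4\right) = \left(-3 + \frac{1}{2} \left(- \frac{1}{6}\right)\right) - 1 = \left(-3 - \frac{1}{12}\right) - 1 = - \frac{37}{12} - 1 = - \frac{49}{12} \approx -4.0833$)
$\left(\left(5 - 6\right)^{2} + F\right)^{2} = \left(\left(5 - 6\right)^{2} - \frac{49}{12}\right)^{2} = \left(\left(-1\right)^{2} - \frac{49}{12}\right)^{2} = \left(1 - \frac{49}{12}\right)^{2} = \left(- \frac{37}{12}\right)^{2} = \frac{1369}{144}$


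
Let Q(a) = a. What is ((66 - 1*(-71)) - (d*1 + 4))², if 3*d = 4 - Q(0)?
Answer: 156025/9 ≈ 17336.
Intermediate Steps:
d = 4/3 (d = (4 - 1*0)/3 = (4 + 0)/3 = (⅓)*4 = 4/3 ≈ 1.3333)
((66 - 1*(-71)) - (d*1 + 4))² = ((66 - 1*(-71)) - ((4/3)*1 + 4))² = ((66 + 71) - (4/3 + 4))² = (137 - 1*16/3)² = (137 - 16/3)² = (395/3)² = 156025/9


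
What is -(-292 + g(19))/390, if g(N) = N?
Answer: 7/10 ≈ 0.70000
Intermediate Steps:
-(-292 + g(19))/390 = -(-292 + 19)/390 = -(-273)/390 = -1*(-7/10) = 7/10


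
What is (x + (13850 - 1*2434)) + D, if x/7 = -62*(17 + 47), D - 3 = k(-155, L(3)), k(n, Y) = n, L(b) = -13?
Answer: -16512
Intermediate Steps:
D = -152 (D = 3 - 155 = -152)
x = -27776 (x = 7*(-62*(17 + 47)) = 7*(-62*64) = 7*(-3968) = -27776)
(x + (13850 - 1*2434)) + D = (-27776 + (13850 - 1*2434)) - 152 = (-27776 + (13850 - 2434)) - 152 = (-27776 + 11416) - 152 = -16360 - 152 = -16512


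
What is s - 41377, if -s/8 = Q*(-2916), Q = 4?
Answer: 51935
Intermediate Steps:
s = 93312 (s = -32*(-2916) = -8*(-11664) = 93312)
s - 41377 = 93312 - 41377 = 51935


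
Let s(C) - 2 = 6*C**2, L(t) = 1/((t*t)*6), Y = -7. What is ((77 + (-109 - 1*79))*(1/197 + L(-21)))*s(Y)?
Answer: -15568268/86877 ≈ -179.20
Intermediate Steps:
L(t) = 1/(6*t**2) (L(t) = 1/(t**2*6) = 1/(6*t**2))
s(C) = 2 + 6*C**2
((77 + (-109 - 1*79))*(1/197 + L(-21)))*s(Y) = ((77 + (-109 - 1*79))*(1/197 + (1/6)/(-21)**2))*(2 + 6*(-7)**2) = ((77 + (-109 - 79))*(1/197 + (1/6)*(1/441)))*(2 + 6*49) = ((77 - 188)*(1/197 + 1/2646))*(2 + 294) = -111*2843/521262*296 = -105191/173754*296 = -15568268/86877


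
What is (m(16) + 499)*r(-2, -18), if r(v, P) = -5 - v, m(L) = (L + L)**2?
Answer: -4569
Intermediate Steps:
m(L) = 4*L**2 (m(L) = (2*L)**2 = 4*L**2)
(m(16) + 499)*r(-2, -18) = (4*16**2 + 499)*(-5 - 1*(-2)) = (4*256 + 499)*(-5 + 2) = (1024 + 499)*(-3) = 1523*(-3) = -4569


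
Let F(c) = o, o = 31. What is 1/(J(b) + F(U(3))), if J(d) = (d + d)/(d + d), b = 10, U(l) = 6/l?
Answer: 1/32 ≈ 0.031250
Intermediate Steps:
F(c) = 31
J(d) = 1 (J(d) = (2*d)/((2*d)) = (2*d)*(1/(2*d)) = 1)
1/(J(b) + F(U(3))) = 1/(1 + 31) = 1/32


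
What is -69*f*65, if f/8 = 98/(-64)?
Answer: 219765/4 ≈ 54941.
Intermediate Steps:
f = -49/4 (f = 8*(98/(-64)) = 8*(98*(-1/64)) = 8*(-49/32) = -49/4 ≈ -12.250)
-69*f*65 = -69*(-49/4)*65 = (3381/4)*65 = 219765/4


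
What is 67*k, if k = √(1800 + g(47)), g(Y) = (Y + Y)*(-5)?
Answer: 67*√1330 ≈ 2443.4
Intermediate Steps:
g(Y) = -10*Y (g(Y) = (2*Y)*(-5) = -10*Y)
k = √1330 (k = √(1800 - 10*47) = √(1800 - 470) = √1330 ≈ 36.469)
67*k = 67*√1330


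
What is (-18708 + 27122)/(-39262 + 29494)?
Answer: -4207/4884 ≈ -0.86138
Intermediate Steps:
(-18708 + 27122)/(-39262 + 29494) = 8414/(-9768) = 8414*(-1/9768) = -4207/4884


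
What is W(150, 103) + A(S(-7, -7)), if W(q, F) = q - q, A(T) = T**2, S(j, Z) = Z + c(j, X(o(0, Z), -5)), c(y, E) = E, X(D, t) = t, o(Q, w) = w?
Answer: 144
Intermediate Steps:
S(j, Z) = -5 + Z (S(j, Z) = Z - 5 = -5 + Z)
W(q, F) = 0
W(150, 103) + A(S(-7, -7)) = 0 + (-5 - 7)**2 = 0 + (-12)**2 = 0 + 144 = 144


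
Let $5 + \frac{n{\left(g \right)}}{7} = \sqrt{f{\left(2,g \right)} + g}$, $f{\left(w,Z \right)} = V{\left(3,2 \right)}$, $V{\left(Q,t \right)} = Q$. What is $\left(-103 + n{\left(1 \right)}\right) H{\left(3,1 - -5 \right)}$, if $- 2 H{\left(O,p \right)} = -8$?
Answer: $-496$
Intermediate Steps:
$f{\left(w,Z \right)} = 3$
$n{\left(g \right)} = -35 + 7 \sqrt{3 + g}$
$H{\left(O,p \right)} = 4$ ($H{\left(O,p \right)} = \left(- \frac{1}{2}\right) \left(-8\right) = 4$)
$\left(-103 + n{\left(1 \right)}\right) H{\left(3,1 - -5 \right)} = \left(-103 - \left(35 - 7 \sqrt{3 + 1}\right)\right) 4 = \left(-103 - \left(35 - 7 \sqrt{4}\right)\right) 4 = \left(-103 + \left(-35 + 7 \cdot 2\right)\right) 4 = \left(-103 + \left(-35 + 14\right)\right) 4 = \left(-103 - 21\right) 4 = \left(-124\right) 4 = -496$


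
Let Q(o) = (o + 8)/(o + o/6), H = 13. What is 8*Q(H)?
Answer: 144/13 ≈ 11.077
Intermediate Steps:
Q(o) = 6*(8 + o)/(7*o) (Q(o) = (8 + o)/(o + o*(1/6)) = (8 + o)/(o + o/6) = (8 + o)/((7*o/6)) = (8 + o)*(6/(7*o)) = 6*(8 + o)/(7*o))
8*Q(H) = 8*((6/7)*(8 + 13)/13) = 8*((6/7)*(1/13)*21) = 8*(18/13) = 144/13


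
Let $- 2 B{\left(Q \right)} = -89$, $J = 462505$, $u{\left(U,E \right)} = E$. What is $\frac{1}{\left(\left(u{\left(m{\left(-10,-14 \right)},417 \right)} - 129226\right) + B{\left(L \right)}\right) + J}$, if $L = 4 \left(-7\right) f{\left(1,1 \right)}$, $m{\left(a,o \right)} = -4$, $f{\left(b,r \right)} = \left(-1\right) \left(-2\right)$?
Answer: $\frac{2}{667481} \approx 2.9963 \cdot 10^{-6}$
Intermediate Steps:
$f{\left(b,r \right)} = 2$
$L = -56$ ($L = 4 \left(-7\right) 2 = \left(-28\right) 2 = -56$)
$B{\left(Q \right)} = \frac{89}{2}$ ($B{\left(Q \right)} = \left(- \frac{1}{2}\right) \left(-89\right) = \frac{89}{2}$)
$\frac{1}{\left(\left(u{\left(m{\left(-10,-14 \right)},417 \right)} - 129226\right) + B{\left(L \right)}\right) + J} = \frac{1}{\left(\left(417 - 129226\right) + \frac{89}{2}\right) + 462505} = \frac{1}{\left(-128809 + \frac{89}{2}\right) + 462505} = \frac{1}{- \frac{257529}{2} + 462505} = \frac{1}{\frac{667481}{2}} = \frac{2}{667481}$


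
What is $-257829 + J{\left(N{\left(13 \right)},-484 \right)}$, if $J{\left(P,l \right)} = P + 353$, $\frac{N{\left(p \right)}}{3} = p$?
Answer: $-257437$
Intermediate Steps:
$N{\left(p \right)} = 3 p$
$J{\left(P,l \right)} = 353 + P$
$-257829 + J{\left(N{\left(13 \right)},-484 \right)} = -257829 + \left(353 + 3 \cdot 13\right) = -257829 + \left(353 + 39\right) = -257829 + 392 = -257437$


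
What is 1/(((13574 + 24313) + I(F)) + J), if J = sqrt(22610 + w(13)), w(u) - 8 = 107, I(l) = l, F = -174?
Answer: 12571/474082548 - 5*sqrt(101)/474082548 ≈ 2.6410e-5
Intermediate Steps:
w(u) = 115 (w(u) = 8 + 107 = 115)
J = 15*sqrt(101) (J = sqrt(22610 + 115) = sqrt(22725) = 15*sqrt(101) ≈ 150.75)
1/(((13574 + 24313) + I(F)) + J) = 1/(((13574 + 24313) - 174) + 15*sqrt(101)) = 1/((37887 - 174) + 15*sqrt(101)) = 1/(37713 + 15*sqrt(101))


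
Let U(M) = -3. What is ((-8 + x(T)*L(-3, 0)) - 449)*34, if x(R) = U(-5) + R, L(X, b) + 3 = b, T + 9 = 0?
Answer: -14314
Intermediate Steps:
T = -9 (T = -9 + 0 = -9)
L(X, b) = -3 + b
x(R) = -3 + R
((-8 + x(T)*L(-3, 0)) - 449)*34 = ((-8 + (-3 - 9)*(-3 + 0)) - 449)*34 = ((-8 - 12*(-3)) - 449)*34 = ((-8 + 36) - 449)*34 = (28 - 449)*34 = -421*34 = -14314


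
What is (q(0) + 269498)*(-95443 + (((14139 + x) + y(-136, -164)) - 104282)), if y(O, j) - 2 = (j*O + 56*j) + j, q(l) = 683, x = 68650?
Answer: -28092880018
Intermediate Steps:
y(O, j) = 2 + 57*j + O*j (y(O, j) = 2 + ((j*O + 56*j) + j) = 2 + ((O*j + 56*j) + j) = 2 + ((56*j + O*j) + j) = 2 + (57*j + O*j) = 2 + 57*j + O*j)
(q(0) + 269498)*(-95443 + (((14139 + x) + y(-136, -164)) - 104282)) = (683 + 269498)*(-95443 + (((14139 + 68650) + (2 + 57*(-164) - 136*(-164))) - 104282)) = 270181*(-95443 + ((82789 + (2 - 9348 + 22304)) - 104282)) = 270181*(-95443 + ((82789 + 12958) - 104282)) = 270181*(-95443 + (95747 - 104282)) = 270181*(-95443 - 8535) = 270181*(-103978) = -28092880018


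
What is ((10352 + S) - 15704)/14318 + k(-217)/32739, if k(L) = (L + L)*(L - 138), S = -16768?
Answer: 105841970/33482643 ≈ 3.1611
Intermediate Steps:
k(L) = 2*L*(-138 + L) (k(L) = (2*L)*(-138 + L) = 2*L*(-138 + L))
((10352 + S) - 15704)/14318 + k(-217)/32739 = ((10352 - 16768) - 15704)/14318 + (2*(-217)*(-138 - 217))/32739 = (-6416 - 15704)*(1/14318) + (2*(-217)*(-355))*(1/32739) = -22120*1/14318 + 154070*(1/32739) = -11060/7159 + 22010/4677 = 105841970/33482643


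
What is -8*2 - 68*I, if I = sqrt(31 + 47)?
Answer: -16 - 68*sqrt(78) ≈ -616.56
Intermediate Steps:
I = sqrt(78) ≈ 8.8318
-8*2 - 68*I = -8*2 - 68*sqrt(78) = -16 - 68*sqrt(78)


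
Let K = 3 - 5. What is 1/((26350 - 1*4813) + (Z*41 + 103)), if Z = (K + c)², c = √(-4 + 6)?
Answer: 10943/239471602 + 41*√2/119735801 ≈ 4.6181e-5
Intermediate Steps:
c = √2 ≈ 1.4142
K = -2
Z = (-2 + √2)² ≈ 0.34315
1/((26350 - 1*4813) + (Z*41 + 103)) = 1/((26350 - 1*4813) + ((2 - √2)²*41 + 103)) = 1/((26350 - 4813) + (41*(2 - √2)² + 103)) = 1/(21537 + (103 + 41*(2 - √2)²)) = 1/(21640 + 41*(2 - √2)²)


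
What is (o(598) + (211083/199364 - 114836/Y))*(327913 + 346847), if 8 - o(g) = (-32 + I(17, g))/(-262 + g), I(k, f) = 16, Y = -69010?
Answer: 17497660250455802/2407669187 ≈ 7.2675e+6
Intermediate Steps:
o(g) = 8 + 16/(-262 + g) (o(g) = 8 - (-32 + 16)/(-262 + g) = 8 - (-16)/(-262 + g) = 8 + 16/(-262 + g))
(o(598) + (211083/199364 - 114836/Y))*(327913 + 346847) = (8*(-260 + 598)/(-262 + 598) + (211083/199364 - 114836/(-69010)))*(327913 + 346847) = (8*338/336 + (211083*(1/199364) - 114836*(-1/69010)))*674760 = (8*(1/336)*338 + (211083/199364 + 57418/34505))*674760 = (169/21 + 18730501067/6879054820)*674760 = (1555900786987/144460151220)*674760 = 17497660250455802/2407669187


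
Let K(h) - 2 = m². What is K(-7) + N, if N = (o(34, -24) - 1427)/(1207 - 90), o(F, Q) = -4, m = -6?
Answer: 41015/1117 ≈ 36.719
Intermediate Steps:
K(h) = 38 (K(h) = 2 + (-6)² = 2 + 36 = 38)
N = -1431/1117 (N = (-4 - 1427)/(1207 - 90) = -1431/1117 ≈ -1.2811)
K(-7) + N = 38 - 1431/1117 = 41015/1117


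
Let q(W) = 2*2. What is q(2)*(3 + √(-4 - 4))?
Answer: 12 + 8*I*√2 ≈ 12.0 + 11.314*I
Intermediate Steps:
q(W) = 4
q(2)*(3 + √(-4 - 4)) = 4*(3 + √(-4 - 4)) = 4*(3 + √(-8)) = 4*(3 + 2*I*√2) = 12 + 8*I*√2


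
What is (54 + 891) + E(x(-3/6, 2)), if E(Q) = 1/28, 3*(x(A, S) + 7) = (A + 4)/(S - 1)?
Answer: 26461/28 ≈ 945.04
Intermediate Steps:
x(A, S) = -7 + (4 + A)/(3*(-1 + S)) (x(A, S) = -7 + ((A + 4)/(S - 1))/3 = -7 + ((4 + A)/(-1 + S))/3 = -7 + (4 + A)/(3*(-1 + S)))
E(Q) = 1/28
(54 + 891) + E(x(-3/6, 2)) = (54 + 891) + 1/28 = 945 + 1/28 = 26461/28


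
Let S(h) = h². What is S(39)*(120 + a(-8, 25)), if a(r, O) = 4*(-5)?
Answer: 152100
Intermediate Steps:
a(r, O) = -20
S(39)*(120 + a(-8, 25)) = 39²*(120 - 20) = 1521*100 = 152100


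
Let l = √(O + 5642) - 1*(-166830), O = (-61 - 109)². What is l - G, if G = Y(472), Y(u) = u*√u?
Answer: 166830 - 944*√118 + 3*√3838 ≈ 1.5676e+5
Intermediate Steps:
O = 28900 (O = (-170)² = 28900)
Y(u) = u^(3/2)
G = 944*√118 (G = 472^(3/2) = 944*√118 ≈ 10254.)
l = 166830 + 3*√3838 (l = √(28900 + 5642) - 1*(-166830) = √34542 + 166830 = 3*√3838 + 166830 = 166830 + 3*√3838 ≈ 1.6702e+5)
l - G = (166830 + 3*√3838) - 944*√118 = 166830 - 944*√118 + 3*√3838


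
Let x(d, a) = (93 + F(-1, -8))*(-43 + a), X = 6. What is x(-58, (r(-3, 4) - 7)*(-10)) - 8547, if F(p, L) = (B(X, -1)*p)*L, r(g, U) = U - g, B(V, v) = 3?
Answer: -13578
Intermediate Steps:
F(p, L) = 3*L*p (F(p, L) = (3*p)*L = 3*L*p)
x(d, a) = -5031 + 117*a (x(d, a) = (93 + 3*(-8)*(-1))*(-43 + a) = (93 + 24)*(-43 + a) = 117*(-43 + a) = -5031 + 117*a)
x(-58, (r(-3, 4) - 7)*(-10)) - 8547 = (-5031 + 117*(((4 - 1*(-3)) - 7)*(-10))) - 8547 = (-5031 + 117*(((4 + 3) - 7)*(-10))) - 8547 = (-5031 + 117*((7 - 7)*(-10))) - 8547 = (-5031 + 117*(0*(-10))) - 8547 = (-5031 + 117*0) - 8547 = (-5031 + 0) - 8547 = -5031 - 8547 = -13578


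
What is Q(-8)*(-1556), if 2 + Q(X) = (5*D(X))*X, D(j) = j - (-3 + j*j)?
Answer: -4291448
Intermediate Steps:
D(j) = 3 + j - j² (D(j) = j - (-3 + j²) = j + (3 - j²) = 3 + j - j²)
Q(X) = -2 + X*(15 - 5*X² + 5*X) (Q(X) = -2 + (5*(3 + X - X²))*X = -2 + (15 - 5*X² + 5*X)*X = -2 + X*(15 - 5*X² + 5*X))
Q(-8)*(-1556) = (-2 + 5*(-8)*(3 - 8 - 1*(-8)²))*(-1556) = (-2 + 5*(-8)*(3 - 8 - 1*64))*(-1556) = (-2 + 5*(-8)*(3 - 8 - 64))*(-1556) = (-2 + 5*(-8)*(-69))*(-1556) = (-2 + 2760)*(-1556) = 2758*(-1556) = -4291448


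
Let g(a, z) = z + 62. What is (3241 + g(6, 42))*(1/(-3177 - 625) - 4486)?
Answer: -57051560685/3802 ≈ -1.5006e+7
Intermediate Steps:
g(a, z) = 62 + z
(3241 + g(6, 42))*(1/(-3177 - 625) - 4486) = (3241 + (62 + 42))*(1/(-3177 - 625) - 4486) = (3241 + 104)*(1/(-3802) - 4486) = 3345*(-1/3802 - 4486) = 3345*(-17055773/3802) = -57051560685/3802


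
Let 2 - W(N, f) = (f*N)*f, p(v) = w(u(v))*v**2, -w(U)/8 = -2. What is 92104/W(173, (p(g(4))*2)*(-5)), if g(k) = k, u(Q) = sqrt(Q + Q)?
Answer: -46052/566886399 ≈ -8.1237e-5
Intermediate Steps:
u(Q) = sqrt(2)*sqrt(Q) (u(Q) = sqrt(2*Q) = sqrt(2)*sqrt(Q))
w(U) = 16 (w(U) = -8*(-2) = 16)
p(v) = 16*v**2
W(N, f) = 2 - N*f**2 (W(N, f) = 2 - f*N*f = 2 - N*f*f = 2 - N*f**2)
92104/W(173, (p(g(4))*2)*(-5)) = 92104/(2 - 1*173*(((16*4**2)*2)*(-5))**2) = 92104/(2 - 1*173*(((16*16)*2)*(-5))**2) = 92104/(2 - 1*173*((256*2)*(-5))**2) = 92104/(2 - 1*173*(512*(-5))**2) = 92104/(2 - 1*173*(-2560)**2) = 92104/(2 - 1*173*6553600) = 92104/(2 - 1133772800) = 92104/(-1133772798) = 92104*(-1/1133772798) = -46052/566886399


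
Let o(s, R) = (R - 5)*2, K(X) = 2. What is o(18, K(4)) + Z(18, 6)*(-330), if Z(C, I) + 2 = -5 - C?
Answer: 8244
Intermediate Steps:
Z(C, I) = -7 - C (Z(C, I) = -2 + (-5 - C) = -7 - C)
o(s, R) = -10 + 2*R (o(s, R) = (-5 + R)*2 = -10 + 2*R)
o(18, K(4)) + Z(18, 6)*(-330) = (-10 + 2*2) + (-7 - 1*18)*(-330) = (-10 + 4) + (-7 - 18)*(-330) = -6 - 25*(-330) = -6 + 8250 = 8244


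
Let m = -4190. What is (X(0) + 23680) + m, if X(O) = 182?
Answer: 19672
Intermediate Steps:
(X(0) + 23680) + m = (182 + 23680) - 4190 = 23862 - 4190 = 19672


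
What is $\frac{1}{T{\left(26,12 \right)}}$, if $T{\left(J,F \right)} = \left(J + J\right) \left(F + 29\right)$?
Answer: $\frac{1}{2132} \approx 0.00046904$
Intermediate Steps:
$T{\left(J,F \right)} = 2 J \left(29 + F\right)$
$\frac{1}{T{\left(26,12 \right)}} = \frac{1}{2 \cdot 26 \left(29 + 12\right)} = \frac{1}{2 \cdot 26 \cdot 41} = \frac{1}{2132}$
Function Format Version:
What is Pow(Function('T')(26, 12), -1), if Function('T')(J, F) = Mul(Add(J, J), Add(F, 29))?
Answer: Rational(1, 2132) ≈ 0.00046904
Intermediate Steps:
Function('T')(J, F) = Mul(2, J, Add(29, F)) (Function('T')(J, F) = Mul(Mul(2, J), Add(29, F)) = Mul(2, J, Add(29, F)))
Pow(Function('T')(26, 12), -1) = Pow(Mul(2, 26, Add(29, 12)), -1) = Pow(Mul(2, 26, 41), -1) = Pow(2132, -1) = Rational(1, 2132)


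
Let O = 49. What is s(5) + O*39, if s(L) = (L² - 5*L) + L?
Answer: 1916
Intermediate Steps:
s(L) = L² - 4*L
s(5) + O*39 = 5*(-4 + 5) + 49*39 = 5*1 + 1911 = 5 + 1911 = 1916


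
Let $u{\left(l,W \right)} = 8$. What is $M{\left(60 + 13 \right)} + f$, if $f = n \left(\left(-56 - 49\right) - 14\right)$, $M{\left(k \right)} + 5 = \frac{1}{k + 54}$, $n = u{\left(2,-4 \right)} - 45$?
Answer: $\frac{558547}{127} \approx 4398.0$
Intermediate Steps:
$n = -37$ ($n = 8 - 45 = -37$)
$M{\left(k \right)} = -5 + \frac{1}{54 + k}$ ($M{\left(k \right)} = -5 + \frac{1}{k + 54} = -5 + \frac{1}{54 + k}$)
$f = 4403$ ($f = - 37 \left(\left(-56 - 49\right) - 14\right) = - 37 \left(-105 - 14\right) = \left(-37\right) \left(-119\right) = 4403$)
$M{\left(60 + 13 \right)} + f = \frac{-269 - 5 \left(60 + 13\right)}{54 + \left(60 + 13\right)} + 4403 = \frac{-269 - 365}{54 + 73} + 4403 = \frac{-269 - 365}{127} + 4403 = \frac{1}{127} \left(-634\right) + 4403 = - \frac{634}{127} + 4403 = \frac{558547}{127}$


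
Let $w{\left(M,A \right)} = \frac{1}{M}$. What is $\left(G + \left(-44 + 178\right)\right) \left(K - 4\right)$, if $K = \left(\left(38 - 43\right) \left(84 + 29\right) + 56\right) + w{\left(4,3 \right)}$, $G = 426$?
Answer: $-287140$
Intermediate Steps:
$K = - \frac{2035}{4}$ ($K = \left(\left(38 - 43\right) \left(84 + 29\right) + 56\right) + \frac{1}{4} = \left(\left(-5\right) 113 + 56\right) + \frac{1}{4} = \left(-565 + 56\right) + \frac{1}{4} = -509 + \frac{1}{4} = - \frac{2035}{4} \approx -508.75$)
$\left(G + \left(-44 + 178\right)\right) \left(K - 4\right) = \left(426 + \left(-44 + 178\right)\right) \left(- \frac{2035}{4} - 4\right) = \left(426 + 134\right) \left(- \frac{2051}{4}\right) = 560 \left(- \frac{2051}{4}\right) = -287140$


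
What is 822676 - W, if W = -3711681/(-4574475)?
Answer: 418145231491/508275 ≈ 8.2268e+5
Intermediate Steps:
W = 412409/508275 (W = -3711681*(-1/4574475) = 412409/508275 ≈ 0.81139)
822676 - W = 822676 - 1*412409/508275 = 822676 - 412409/508275 = 418145231491/508275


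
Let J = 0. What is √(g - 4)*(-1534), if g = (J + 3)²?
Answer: -1534*√5 ≈ -3430.1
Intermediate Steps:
g = 9 (g = (0 + 3)² = 3² = 9)
√(g - 4)*(-1534) = √(9 - 4)*(-1534) = √5*(-1534) = -1534*√5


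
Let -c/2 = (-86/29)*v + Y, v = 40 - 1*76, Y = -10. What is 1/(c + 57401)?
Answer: 29/1659017 ≈ 1.7480e-5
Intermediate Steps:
v = -36 (v = 40 - 76 = -36)
c = -5612/29 (c = -2*(-86/29*(-36) - 10) = -2*(3096/29 - 10) = -2*2806/29 = -5612/29 ≈ -193.52)
1/(c + 57401) = 1/(-5612/29 + 57401) = 1/(1659017/29) = 29/1659017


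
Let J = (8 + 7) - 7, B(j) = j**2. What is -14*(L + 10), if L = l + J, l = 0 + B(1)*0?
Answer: -252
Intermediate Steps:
l = 0 (l = 0 + 1**2*0 = 0 + 1*0 = 0 + 0 = 0)
J = 8 (J = 15 - 7 = 8)
L = 8 (L = 0 + 8 = 8)
-14*(L + 10) = -14*(8 + 10) = -14*18 = -252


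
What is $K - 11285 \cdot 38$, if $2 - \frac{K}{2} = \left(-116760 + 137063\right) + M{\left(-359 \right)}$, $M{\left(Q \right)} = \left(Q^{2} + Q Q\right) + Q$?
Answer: $-984238$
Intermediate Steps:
$M{\left(Q \right)} = Q + 2 Q^{2}$ ($M{\left(Q \right)} = \left(Q^{2} + Q^{2}\right) + Q = 2 Q^{2} + Q = Q + 2 Q^{2}$)
$K = -555408$ ($K = 4 - 2 \left(\left(-116760 + 137063\right) - 359 \left(1 + 2 \left(-359\right)\right)\right) = 4 - 2 \left(20303 - 359 \left(1 - 718\right)\right) = 4 - 2 \left(20303 - -257403\right) = 4 - 2 \left(20303 + 257403\right) = 4 - 555412 = -555408$)
$K - 11285 \cdot 38 = -555408 - 11285 \cdot 38 = -555408 - 428830 = -984238$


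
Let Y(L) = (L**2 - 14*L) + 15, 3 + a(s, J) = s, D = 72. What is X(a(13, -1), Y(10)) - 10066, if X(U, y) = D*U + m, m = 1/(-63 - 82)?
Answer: -1355171/145 ≈ -9346.0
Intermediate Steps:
a(s, J) = -3 + s
Y(L) = 15 + L**2 - 14*L
m = -1/145 (m = 1/(-145) = -1/145 ≈ -0.0068966)
X(U, y) = -1/145 + 72*U (X(U, y) = 72*U - 1/145 = -1/145 + 72*U)
X(a(13, -1), Y(10)) - 10066 = (-1/145 + 72*(-3 + 13)) - 10066 = (-1/145 + 72*10) - 10066 = (-1/145 + 720) - 10066 = 104399/145 - 10066 = -1355171/145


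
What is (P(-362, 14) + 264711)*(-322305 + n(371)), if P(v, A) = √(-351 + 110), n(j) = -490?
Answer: -85447387245 - 322795*I*√241 ≈ -8.5447e+10 - 5.0111e+6*I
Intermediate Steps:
P(v, A) = I*√241 (P(v, A) = √(-241) = I*√241)
(P(-362, 14) + 264711)*(-322305 + n(371)) = (I*√241 + 264711)*(-322305 - 490) = (264711 + I*√241)*(-322795) = -85447387245 - 322795*I*√241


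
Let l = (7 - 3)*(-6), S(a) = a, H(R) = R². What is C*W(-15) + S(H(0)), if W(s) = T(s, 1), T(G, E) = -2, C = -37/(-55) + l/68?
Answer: -598/935 ≈ -0.63957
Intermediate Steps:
l = -24 (l = 4*(-6) = -24)
C = 299/935 (C = -37/(-55) - 24/68 = -37*(-1/55) - 24*1/68 = 37/55 - 6/17 = 299/935 ≈ 0.31979)
W(s) = -2
C*W(-15) + S(H(0)) = (299/935)*(-2) + 0² = -598/935 + 0 = -598/935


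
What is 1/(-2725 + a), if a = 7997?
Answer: 1/5272 ≈ 0.00018968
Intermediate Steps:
1/(-2725 + a) = 1/(-2725 + 7997) = 1/5272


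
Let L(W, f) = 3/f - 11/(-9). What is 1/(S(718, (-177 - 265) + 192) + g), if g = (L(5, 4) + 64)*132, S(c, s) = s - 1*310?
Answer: 3/24445 ≈ 0.00012272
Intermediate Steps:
S(c, s) = -310 + s (S(c, s) = s - 310 = -310 + s)
L(W, f) = 11/9 + 3/f (L(W, f) = 3/f - 11*(-⅑) = 3/f + 11/9 = 11/9 + 3/f)
g = 26125/3 (g = ((11/9 + 3/4) + 64)*132 = ((11/9 + 3*(¼)) + 64)*132 = ((11/9 + ¾) + 64)*132 = (71/36 + 64)*132 = (2375/36)*132 = 26125/3 ≈ 8708.3)
1/(S(718, (-177 - 265) + 192) + g) = 1/((-310 + ((-177 - 265) + 192)) + 26125/3) = 1/((-310 + (-442 + 192)) + 26125/3) = 1/((-310 - 250) + 26125/3) = 1/(-560 + 26125/3) = 1/(24445/3) = 3/24445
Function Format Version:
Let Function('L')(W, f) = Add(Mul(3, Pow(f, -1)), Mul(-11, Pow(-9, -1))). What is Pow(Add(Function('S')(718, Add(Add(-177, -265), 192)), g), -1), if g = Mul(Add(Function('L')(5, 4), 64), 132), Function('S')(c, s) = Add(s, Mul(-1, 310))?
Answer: Rational(3, 24445) ≈ 0.00012272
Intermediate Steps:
Function('S')(c, s) = Add(-310, s) (Function('S')(c, s) = Add(s, -310) = Add(-310, s))
Function('L')(W, f) = Add(Rational(11, 9), Mul(3, Pow(f, -1))) (Function('L')(W, f) = Add(Mul(3, Pow(f, -1)), Mul(-11, Rational(-1, 9))) = Add(Mul(3, Pow(f, -1)), Rational(11, 9)) = Add(Rational(11, 9), Mul(3, Pow(f, -1))))
g = Rational(26125, 3) (g = Mul(Add(Add(Rational(11, 9), Mul(3, Pow(4, -1))), 64), 132) = Mul(Add(Add(Rational(11, 9), Mul(3, Rational(1, 4))), 64), 132) = Mul(Add(Add(Rational(11, 9), Rational(3, 4)), 64), 132) = Mul(Add(Rational(71, 36), 64), 132) = Mul(Rational(2375, 36), 132) = Rational(26125, 3) ≈ 8708.3)
Pow(Add(Function('S')(718, Add(Add(-177, -265), 192)), g), -1) = Pow(Add(Add(-310, Add(Add(-177, -265), 192)), Rational(26125, 3)), -1) = Pow(Add(Add(-310, Add(-442, 192)), Rational(26125, 3)), -1) = Pow(Add(Add(-310, -250), Rational(26125, 3)), -1) = Pow(Add(-560, Rational(26125, 3)), -1) = Pow(Rational(24445, 3), -1) = Rational(3, 24445)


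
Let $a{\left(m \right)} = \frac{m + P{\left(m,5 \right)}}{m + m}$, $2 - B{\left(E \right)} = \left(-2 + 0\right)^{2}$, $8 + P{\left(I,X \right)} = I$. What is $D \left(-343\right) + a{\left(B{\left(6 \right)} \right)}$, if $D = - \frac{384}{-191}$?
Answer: $- \frac{131139}{191} \approx -686.59$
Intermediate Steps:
$P{\left(I,X \right)} = -8 + I$
$B{\left(E \right)} = -2$ ($B{\left(E \right)} = 2 - \left(-2 + 0\right)^{2} = 2 - \left(-2\right)^{2} = 2 - 4 = -2$)
$D = \frac{384}{191}$ ($D = \left(-384\right) \left(- \frac{1}{191}\right) = \frac{384}{191} \approx 2.0105$)
$a{\left(m \right)} = \frac{-8 + 2 m}{2 m}$ ($a{\left(m \right)} = \frac{m + \left(-8 + m\right)}{m + m} = \frac{-8 + 2 m}{2 m}$)
$D \left(-343\right) + a{\left(B{\left(6 \right)} \right)} = \frac{384}{191} \left(-343\right) + \frac{-4 - 2}{-2} = - \frac{131712}{191} - -3 = - \frac{131712}{191} + 3 = - \frac{131139}{191}$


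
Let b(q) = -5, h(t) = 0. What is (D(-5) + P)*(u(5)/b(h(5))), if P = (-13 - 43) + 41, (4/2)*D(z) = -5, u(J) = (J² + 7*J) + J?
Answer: 455/2 ≈ 227.50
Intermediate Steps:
u(J) = J² + 8*J
D(z) = -5/2 (D(z) = (½)*(-5) = -5/2)
P = -15 (P = -56 + 41 = -15)
(D(-5) + P)*(u(5)/b(h(5))) = (-5/2 - 15)*((5*(8 + 5))/(-5)) = -35*5*13*(-1)/(2*5) = -2275*(-1)/(2*5) = -35/2*(-13) = 455/2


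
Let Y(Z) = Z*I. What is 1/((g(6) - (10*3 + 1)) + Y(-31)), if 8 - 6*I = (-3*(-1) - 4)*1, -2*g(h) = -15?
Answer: -1/70 ≈ -0.014286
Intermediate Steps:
g(h) = 15/2 (g(h) = -½*(-15) = 15/2)
I = 3/2 (I = 4/3 - (-3*(-1) - 4)/6 = 4/3 - (3 - 4)/6 = 4/3 - (-1)/6 = 4/3 - ⅙*(-1) = 4/3 + ⅙ = 3/2 ≈ 1.5000)
Y(Z) = 3*Z/2 (Y(Z) = Z*(3/2) = 3*Z/2)
1/((g(6) - (10*3 + 1)) + Y(-31)) = 1/((15/2 - (10*3 + 1)) + (3/2)*(-31)) = 1/((15/2 - (30 + 1)) - 93/2) = 1/((15/2 - 1*31) - 93/2) = 1/((15/2 - 31) - 93/2) = 1/(-47/2 - 93/2) = 1/(-70) = -1/70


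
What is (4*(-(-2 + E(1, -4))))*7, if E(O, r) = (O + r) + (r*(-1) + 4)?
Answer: -84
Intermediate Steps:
E(O, r) = 4 + O (E(O, r) = (O + r) + (-r + 4) = (O + r) + (4 - r) = 4 + O)
(4*(-(-2 + E(1, -4))))*7 = (4*(-(-2 + (4 + 1))))*7 = (4*(-(-2 + 5)))*7 = (4*(-1*3))*7 = (4*(-3))*7 = -12*7 = -84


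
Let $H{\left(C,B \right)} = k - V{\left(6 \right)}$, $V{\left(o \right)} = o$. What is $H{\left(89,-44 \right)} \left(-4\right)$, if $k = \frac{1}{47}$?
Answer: $\frac{1124}{47} \approx 23.915$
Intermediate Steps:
$k = \frac{1}{47} \approx 0.021277$
$H{\left(C,B \right)} = - \frac{281}{47}$ ($H{\left(C,B \right)} = \frac{1}{47} - 6 = - \frac{281}{47}$)
$H{\left(89,-44 \right)} \left(-4\right) = \left(- \frac{281}{47}\right) \left(-4\right) = \frac{1124}{47}$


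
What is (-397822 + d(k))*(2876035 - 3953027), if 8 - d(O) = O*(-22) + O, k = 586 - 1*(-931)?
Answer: 394132761344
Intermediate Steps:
k = 1517 (k = 586 + 931 = 1517)
d(O) = 8 + 21*O (d(O) = 8 - (O*(-22) + O) = 8 - (-22*O + O) = 8 - (-21)*O = 8 + 21*O)
(-397822 + d(k))*(2876035 - 3953027) = (-397822 + (8 + 21*1517))*(2876035 - 3953027) = (-397822 + (8 + 31857))*(-1076992) = (-397822 + 31865)*(-1076992) = -365957*(-1076992) = 394132761344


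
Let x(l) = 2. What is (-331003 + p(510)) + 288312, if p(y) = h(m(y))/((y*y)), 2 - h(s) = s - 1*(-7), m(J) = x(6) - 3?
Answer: -2775982276/65025 ≈ -42691.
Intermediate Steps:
m(J) = -1 (m(J) = 2 - 3 = -1)
h(s) = -5 - s (h(s) = 2 - (s - 1*(-7)) = 2 - (s + 7) = 2 - (7 + s) = 2 + (-7 - s) = -5 - s)
p(y) = -4/y² (p(y) = (-5 - 1*(-1))/((y*y)) = (-5 + 1)/(y²) = -4/y²)
(-331003 + p(510)) + 288312 = (-331003 - 4/510²) + 288312 = (-331003 - 4*1/260100) + 288312 = (-331003 - 1/65025) + 288312 = -21523470076/65025 + 288312 = -2775982276/65025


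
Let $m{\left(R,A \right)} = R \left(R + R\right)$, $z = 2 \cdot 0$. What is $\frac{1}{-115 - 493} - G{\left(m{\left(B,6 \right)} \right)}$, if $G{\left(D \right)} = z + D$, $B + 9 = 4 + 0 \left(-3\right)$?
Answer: $- \frac{30401}{608} \approx -50.002$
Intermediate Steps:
$B = -5$ ($B = -9 + \left(4 + 0 \left(-3\right)\right) = -9 + \left(4 + 0\right) = -9 + 4 = -5$)
$z = 0$
$m{\left(R,A \right)} = 2 R^{2}$ ($m{\left(R,A \right)} = R 2 R = 2 R^{2}$)
$G{\left(D \right)} = D$ ($G{\left(D \right)} = 0 + D = D$)
$\frac{1}{-115 - 493} - G{\left(m{\left(B,6 \right)} \right)} = \frac{1}{-115 - 493} - 2 \left(-5\right)^{2} = \frac{1}{-608} - 2 \cdot 25 = - \frac{1}{608} - 50 = - \frac{30401}{608}$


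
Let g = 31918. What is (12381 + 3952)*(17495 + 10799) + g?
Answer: 462157820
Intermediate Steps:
(12381 + 3952)*(17495 + 10799) + g = (12381 + 3952)*(17495 + 10799) + 31918 = 16333*28294 + 31918 = 462125902 + 31918 = 462157820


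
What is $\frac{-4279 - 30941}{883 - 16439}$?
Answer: $\frac{8805}{3889} \approx 2.2641$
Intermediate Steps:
$\frac{-4279 - 30941}{883 - 16439} = \frac{-4279 - 30941}{-15556} = \left(-35220\right) \left(- \frac{1}{15556}\right) = \frac{8805}{3889}$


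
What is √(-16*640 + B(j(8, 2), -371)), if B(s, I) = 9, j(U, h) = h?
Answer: I*√10231 ≈ 101.15*I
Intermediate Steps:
√(-16*640 + B(j(8, 2), -371)) = √(-16*640 + 9) = √(-10240 + 9) = √(-10231) = I*√10231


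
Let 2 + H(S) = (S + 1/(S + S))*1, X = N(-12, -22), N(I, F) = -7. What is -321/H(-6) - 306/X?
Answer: 56646/679 ≈ 83.426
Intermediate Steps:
X = -7
H(S) = -2 + S + 1/(2*S) (H(S) = -2 + (S + 1/(S + S))*1 = -2 + (S + 1/(2*S))*1 = -2 + (S + 1/(2*S)) = -2 + S + 1/(2*S))
-321/H(-6) - 306/X = -321/(-2 - 6 + (½)/(-6)) - 306/(-7) = -321/(-2 - 6 + (½)*(-⅙)) - 306*(-⅐) = -321/(-2 - 6 - 1/12) + 306/7 = -321/(-97/12) + 306/7 = -321*(-12/97) + 306/7 = 3852/97 + 306/7 = 56646/679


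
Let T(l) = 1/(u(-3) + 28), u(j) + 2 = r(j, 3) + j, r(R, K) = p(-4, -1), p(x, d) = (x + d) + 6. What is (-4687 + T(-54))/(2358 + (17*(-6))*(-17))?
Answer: -112487/98208 ≈ -1.1454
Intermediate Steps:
p(x, d) = 6 + d + x (p(x, d) = (d + x) + 6 = 6 + d + x)
r(R, K) = 1 (r(R, K) = 6 - 1 - 4 = 1)
u(j) = -1 + j (u(j) = -2 + (1 + j) = -1 + j)
T(l) = 1/24 (T(l) = 1/((-1 - 3) + 28) = 1/(-4 + 28) = 1/24)
(-4687 + T(-54))/(2358 + (17*(-6))*(-17)) = (-4687 + 1/24)/(2358 + (17*(-6))*(-17)) = -112487/(24*(2358 - 102*(-17))) = -112487/(24*(2358 + 1734)) = -112487/24/4092 = -112487/24*1/4092 = -112487/98208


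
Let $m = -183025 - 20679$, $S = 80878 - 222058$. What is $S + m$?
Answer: $-344884$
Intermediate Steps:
$S = -141180$ ($S = 80878 - 222058 = -141180$)
$m = -203704$ ($m = -183025 - 20679 = -203704$)
$S + m = -141180 - 203704 = -344884$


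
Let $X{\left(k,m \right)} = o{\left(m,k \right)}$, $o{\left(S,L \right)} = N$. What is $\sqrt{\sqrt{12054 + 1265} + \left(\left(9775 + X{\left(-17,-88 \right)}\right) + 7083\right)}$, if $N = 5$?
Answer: $\sqrt{16863 + \sqrt{13319}} \approx 130.3$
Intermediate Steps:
$o{\left(S,L \right)} = 5$
$X{\left(k,m \right)} = 5$
$\sqrt{\sqrt{12054 + 1265} + \left(\left(9775 + X{\left(-17,-88 \right)}\right) + 7083\right)} = \sqrt{\sqrt{12054 + 1265} + \left(\left(9775 + 5\right) + 7083\right)} = \sqrt{\sqrt{13319} + \left(9780 + 7083\right)} = \sqrt{\sqrt{13319} + 16863} = \sqrt{16863 + \sqrt{13319}}$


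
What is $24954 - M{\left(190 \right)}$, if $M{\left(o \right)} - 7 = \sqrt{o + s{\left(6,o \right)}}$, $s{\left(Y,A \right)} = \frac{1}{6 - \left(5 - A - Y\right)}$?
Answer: $24947 - \frac{3 \sqrt{819323}}{197} \approx 24933.0$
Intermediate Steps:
$s{\left(Y,A \right)} = \frac{1}{1 + A + Y}$ ($s{\left(Y,A \right)} = \frac{1}{6 - \left(5 - A - Y\right)} = \frac{1}{6 + \left(-5 + A + Y\right)} = \frac{1}{1 + A + Y}$)
$M{\left(o \right)} = 7 + \sqrt{o + \frac{1}{7 + o}}$ ($M{\left(o \right)} = 7 + \sqrt{o + \frac{1}{1 + o + 6}} = 7 + \sqrt{o + \frac{1}{7 + o}}$)
$24954 - M{\left(190 \right)} = 24954 - \left(7 + \sqrt{\frac{1 + 190 \left(7 + 190\right)}{7 + 190}}\right) = 24954 - \left(7 + \sqrt{\frac{1 + 190 \cdot 197}{197}}\right) = 24954 - \left(7 + \sqrt{\frac{1 + 37430}{197}}\right) = 24954 - \left(7 + \sqrt{\frac{1}{197} \cdot 37431}\right) = 24954 - \left(7 + \sqrt{\frac{37431}{197}}\right) = 24954 - \left(7 + \frac{3 \sqrt{819323}}{197}\right) = 24947 - \frac{3 \sqrt{819323}}{197}$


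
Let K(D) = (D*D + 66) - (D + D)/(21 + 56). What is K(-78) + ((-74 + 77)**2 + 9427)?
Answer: 1200278/77 ≈ 15588.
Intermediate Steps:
K(D) = 66 + D**2 - 2*D/77 (K(D) = (D**2 + 66) - 2*D/77 = (66 + D**2) - 2*D/77 = 66 + D**2 - 2*D/77)
K(-78) + ((-74 + 77)**2 + 9427) = (66 + (-78)**2 - 2/77*(-78)) + ((-74 + 77)**2 + 9427) = (66 + 6084 + 156/77) + (3**2 + 9427) = 473706/77 + (9 + 9427) = 473706/77 + 9436 = 1200278/77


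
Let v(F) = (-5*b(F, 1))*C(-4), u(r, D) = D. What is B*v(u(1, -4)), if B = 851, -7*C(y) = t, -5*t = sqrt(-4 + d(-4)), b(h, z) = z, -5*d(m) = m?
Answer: -3404*I*sqrt(5)/35 ≈ -217.47*I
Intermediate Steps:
d(m) = -m/5
t = -4*I*sqrt(5)/25 (t = -sqrt(-4 - 1/5*(-4))/5 = -sqrt(-4 + 4/5)/5 = -4*I*sqrt(5)/25 ≈ -0.35777*I)
C(y) = 4*I*sqrt(5)/175 (C(y) = -(-4)*I*sqrt(5)/175 = 4*I*sqrt(5)/175)
v(F) = -4*I*sqrt(5)/35 (v(F) = (-5*1)*(4*I*sqrt(5)/175) = -4*I*sqrt(5)/35)
B*v(u(1, -4)) = 851*(-4*I*sqrt(5)/35) = -3404*I*sqrt(5)/35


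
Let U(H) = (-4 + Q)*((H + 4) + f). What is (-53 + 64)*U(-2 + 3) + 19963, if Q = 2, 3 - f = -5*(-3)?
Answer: 20117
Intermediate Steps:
f = -12 (f = 3 - (-5)*(-3) = 3 - 1*15 = 3 - 15 = -12)
U(H) = 16 - 2*H (U(H) = (-4 + 2)*((H + 4) - 12) = -2*((4 + H) - 12) = -2*(-8 + H) = 16 - 2*H)
(-53 + 64)*U(-2 + 3) + 19963 = (-53 + 64)*(16 - 2*(-2 + 3)) + 19963 = 11*(16 - 2*1) + 19963 = 11*(16 - 2) + 19963 = 11*14 + 19963 = 154 + 19963 = 20117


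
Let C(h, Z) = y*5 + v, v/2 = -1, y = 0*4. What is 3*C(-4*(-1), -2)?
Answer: -6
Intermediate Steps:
y = 0
v = -2 (v = 2*(-1) = -2)
C(h, Z) = -2 (C(h, Z) = 0*5 - 2 = 0 - 2 = -2)
3*C(-4*(-1), -2) = 3*(-2) = -6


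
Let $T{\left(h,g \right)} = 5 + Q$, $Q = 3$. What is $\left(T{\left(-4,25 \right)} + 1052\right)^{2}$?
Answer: $1123600$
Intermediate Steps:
$T{\left(h,g \right)} = 8$ ($T{\left(h,g \right)} = 5 + 3 = 8$)
$\left(T{\left(-4,25 \right)} + 1052\right)^{2} = \left(8 + 1052\right)^{2} = 1060^{2} = 1123600$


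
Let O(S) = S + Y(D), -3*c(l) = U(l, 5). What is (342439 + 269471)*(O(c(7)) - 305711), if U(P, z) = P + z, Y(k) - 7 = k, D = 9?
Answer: -187060275090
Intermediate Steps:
Y(k) = 7 + k
c(l) = -5/3 - l/3 (c(l) = -(l + 5)/3 = -(5 + l)/3 = -5/3 - l/3)
O(S) = 16 + S (O(S) = S + (7 + 9) = S + 16 = 16 + S)
(342439 + 269471)*(O(c(7)) - 305711) = (342439 + 269471)*((16 + (-5/3 - ⅓*7)) - 305711) = 611910*((16 + (-5/3 - 7/3)) - 305711) = 611910*((16 - 4) - 305711) = 611910*(12 - 305711) = 611910*(-305699) = -187060275090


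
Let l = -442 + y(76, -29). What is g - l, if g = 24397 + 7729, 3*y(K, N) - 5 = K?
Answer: 32541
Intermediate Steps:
y(K, N) = 5/3 + K/3
g = 32126
l = -415 (l = -442 + (5/3 + (⅓)*76) = -442 + (5/3 + 76/3) = -442 + 27 = -415)
g - l = 32126 - 1*(-415) = 32126 + 415 = 32541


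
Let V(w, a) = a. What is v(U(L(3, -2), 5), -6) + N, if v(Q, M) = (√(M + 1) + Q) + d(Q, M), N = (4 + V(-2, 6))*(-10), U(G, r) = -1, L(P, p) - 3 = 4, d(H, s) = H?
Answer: -102 + I*√5 ≈ -102.0 + 2.2361*I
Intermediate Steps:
L(P, p) = 7 (L(P, p) = 3 + 4 = 7)
N = -100 (N = (4 + 6)*(-10) = 10*(-10) = -100)
v(Q, M) = √(1 + M) + 2*Q (v(Q, M) = (√(M + 1) + Q) + Q = (√(1 + M) + Q) + Q = (Q + √(1 + M)) + Q = √(1 + M) + 2*Q)
v(U(L(3, -2), 5), -6) + N = (√(1 - 6) + 2*(-1)) - 100 = (√(-5) - 2) - 100 = (I*√5 - 2) - 100 = (-2 + I*√5) - 100 = -102 + I*√5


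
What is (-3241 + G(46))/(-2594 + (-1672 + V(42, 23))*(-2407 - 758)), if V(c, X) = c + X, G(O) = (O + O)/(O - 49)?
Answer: -9815/15250683 ≈ -0.00064358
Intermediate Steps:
G(O) = 2*O/(-49 + O) (G(O) = (2*O)/(-49 + O) = 2*O/(-49 + O))
V(c, X) = X + c
(-3241 + G(46))/(-2594 + (-1672 + V(42, 23))*(-2407 - 758)) = (-3241 + 2*46/(-49 + 46))/(-2594 + (-1672 + (23 + 42))*(-2407 - 758)) = (-3241 + 2*46/(-3))/(-2594 + (-1672 + 65)*(-3165)) = (-3241 + 2*46*(-1/3))/(-2594 - 1607*(-3165)) = (-3241 - 92/3)/(-2594 + 5086155) = -9815/3/5083561 = -9815/3*1/5083561 = -9815/15250683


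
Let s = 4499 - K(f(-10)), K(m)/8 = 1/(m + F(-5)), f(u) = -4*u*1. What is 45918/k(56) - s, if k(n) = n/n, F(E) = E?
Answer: 1449673/35 ≈ 41419.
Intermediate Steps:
k(n) = 1
f(u) = -4*u
K(m) = 8/(-5 + m) (K(m) = 8/(m - 5) = 8/(-5 + m))
s = 157457/35 (s = 4499 - 8/(-5 - 4*(-10)) = 4499 - 8/(-5 + 40) = 4499 - 8/35 = 157457/35 ≈ 4498.8)
45918/k(56) - s = 45918/1 - 1*157457/35 = 45918*1 - 157457/35 = 45918 - 157457/35 = 1449673/35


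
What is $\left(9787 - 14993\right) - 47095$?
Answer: $-52301$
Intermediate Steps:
$\left(9787 - 14993\right) - 47095 = -5206 - 47095 = -52301$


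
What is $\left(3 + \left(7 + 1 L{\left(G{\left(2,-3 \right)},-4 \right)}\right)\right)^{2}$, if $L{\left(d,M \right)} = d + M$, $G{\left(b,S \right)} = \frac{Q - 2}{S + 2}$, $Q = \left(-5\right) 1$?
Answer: $169$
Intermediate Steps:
$Q = -5$
$G{\left(b,S \right)} = - \frac{7}{2 + S}$ ($G{\left(b,S \right)} = \frac{-5 - 2}{S + 2} = - \frac{7}{2 + S}$)
$L{\left(d,M \right)} = M + d$
$\left(3 + \left(7 + 1 L{\left(G{\left(2,-3 \right)},-4 \right)}\right)\right)^{2} = \left(3 + \left(7 + 1 \left(-4 - \frac{7}{2 - 3}\right)\right)\right)^{2} = \left(3 + \left(7 + 1 \left(-4 - \frac{7}{-1}\right)\right)\right)^{2} = \left(3 + \left(7 + 1 \left(-4 - -7\right)\right)\right)^{2} = \left(3 + \left(7 + 1 \left(-4 + 7\right)\right)\right)^{2} = \left(3 + \left(7 + 1 \cdot 3\right)\right)^{2} = \left(3 + \left(7 + 3\right)\right)^{2} = \left(3 + 10\right)^{2} = 13^{2} = 169$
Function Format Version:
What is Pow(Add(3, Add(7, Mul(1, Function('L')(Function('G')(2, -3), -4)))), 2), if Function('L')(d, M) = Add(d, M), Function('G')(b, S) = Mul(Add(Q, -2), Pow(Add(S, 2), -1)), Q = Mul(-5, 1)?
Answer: 169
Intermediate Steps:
Q = -5
Function('G')(b, S) = Mul(-7, Pow(Add(2, S), -1)) (Function('G')(b, S) = Mul(Add(-5, -2), Pow(Add(S, 2), -1)) = Mul(-7, Pow(Add(2, S), -1)))
Function('L')(d, M) = Add(M, d)
Pow(Add(3, Add(7, Mul(1, Function('L')(Function('G')(2, -3), -4)))), 2) = Pow(Add(3, Add(7, Mul(1, Add(-4, Mul(-7, Pow(Add(2, -3), -1)))))), 2) = Pow(Add(3, Add(7, Mul(1, Add(-4, Mul(-7, Pow(-1, -1)))))), 2) = Pow(Add(3, Add(7, Mul(1, Add(-4, Mul(-7, -1))))), 2) = Pow(Add(3, Add(7, Mul(1, Add(-4, 7)))), 2) = Pow(Add(3, Add(7, Mul(1, 3))), 2) = Pow(Add(3, Add(7, 3)), 2) = Pow(Add(3, 10), 2) = Pow(13, 2) = 169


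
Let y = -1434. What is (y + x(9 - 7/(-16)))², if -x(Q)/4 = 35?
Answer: 2477476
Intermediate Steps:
x(Q) = -140 (x(Q) = -4*35 = -140)
(y + x(9 - 7/(-16)))² = (-1434 - 140)² = (-1574)² = 2477476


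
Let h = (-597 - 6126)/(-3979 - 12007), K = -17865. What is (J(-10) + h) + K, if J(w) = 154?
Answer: -283121323/15986 ≈ -17711.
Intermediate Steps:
h = 6723/15986 (h = -6723/(-15986) = -6723*(-1/15986) = 6723/15986 ≈ 0.42056)
(J(-10) + h) + K = (154 + 6723/15986) - 17865 = 2468567/15986 - 17865 = -283121323/15986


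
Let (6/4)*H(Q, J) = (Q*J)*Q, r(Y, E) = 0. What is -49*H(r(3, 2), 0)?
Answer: 0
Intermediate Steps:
H(Q, J) = 2*J*Q²/3 (H(Q, J) = 2*((Q*J)*Q)/3 = 2*((J*Q)*Q)/3 = 2*(J*Q²)/3 = 2*J*Q²/3)
-49*H(r(3, 2), 0) = -98*0*0²/3 = -98*0*0/3 = -49*0 = 0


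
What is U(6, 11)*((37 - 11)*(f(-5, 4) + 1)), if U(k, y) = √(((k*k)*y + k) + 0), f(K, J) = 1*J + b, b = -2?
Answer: 78*√402 ≈ 1563.9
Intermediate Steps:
f(K, J) = -2 + J (f(K, J) = 1*J - 2 = J - 2 = -2 + J)
U(k, y) = √(k + y*k²) (U(k, y) = √((k²*y + k) + 0) = √((y*k² + k) + 0) = √((k + y*k²) + 0) = √(k + y*k²))
U(6, 11)*((37 - 11)*(f(-5, 4) + 1)) = √(6*(1 + 6*11))*((37 - 11)*((-2 + 4) + 1)) = √(6*(1 + 66))*(26*(2 + 1)) = √(6*67)*(26*3) = √402*78 = 78*√402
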